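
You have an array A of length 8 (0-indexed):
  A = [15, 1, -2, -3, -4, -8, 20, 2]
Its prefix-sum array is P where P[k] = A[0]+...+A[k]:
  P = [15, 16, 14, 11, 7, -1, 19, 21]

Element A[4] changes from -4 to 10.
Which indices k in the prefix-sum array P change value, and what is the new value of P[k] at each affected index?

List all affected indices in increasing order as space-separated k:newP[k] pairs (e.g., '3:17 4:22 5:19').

P[k] = A[0] + ... + A[k]
P[k] includes A[4] iff k >= 4
Affected indices: 4, 5, ..., 7; delta = 14
  P[4]: 7 + 14 = 21
  P[5]: -1 + 14 = 13
  P[6]: 19 + 14 = 33
  P[7]: 21 + 14 = 35

Answer: 4:21 5:13 6:33 7:35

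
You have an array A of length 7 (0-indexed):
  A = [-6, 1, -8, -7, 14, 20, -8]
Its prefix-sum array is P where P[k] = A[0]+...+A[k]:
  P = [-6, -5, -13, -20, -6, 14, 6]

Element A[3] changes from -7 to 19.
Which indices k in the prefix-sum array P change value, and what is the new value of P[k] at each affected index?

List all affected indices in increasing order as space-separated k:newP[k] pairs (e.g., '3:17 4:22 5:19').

Answer: 3:6 4:20 5:40 6:32

Derivation:
P[k] = A[0] + ... + A[k]
P[k] includes A[3] iff k >= 3
Affected indices: 3, 4, ..., 6; delta = 26
  P[3]: -20 + 26 = 6
  P[4]: -6 + 26 = 20
  P[5]: 14 + 26 = 40
  P[6]: 6 + 26 = 32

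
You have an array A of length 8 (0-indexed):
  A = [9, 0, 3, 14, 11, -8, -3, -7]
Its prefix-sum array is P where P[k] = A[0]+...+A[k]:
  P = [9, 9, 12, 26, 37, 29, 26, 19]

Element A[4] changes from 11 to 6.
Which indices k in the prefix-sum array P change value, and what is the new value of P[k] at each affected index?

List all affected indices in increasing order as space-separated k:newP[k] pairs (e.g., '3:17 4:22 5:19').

P[k] = A[0] + ... + A[k]
P[k] includes A[4] iff k >= 4
Affected indices: 4, 5, ..., 7; delta = -5
  P[4]: 37 + -5 = 32
  P[5]: 29 + -5 = 24
  P[6]: 26 + -5 = 21
  P[7]: 19 + -5 = 14

Answer: 4:32 5:24 6:21 7:14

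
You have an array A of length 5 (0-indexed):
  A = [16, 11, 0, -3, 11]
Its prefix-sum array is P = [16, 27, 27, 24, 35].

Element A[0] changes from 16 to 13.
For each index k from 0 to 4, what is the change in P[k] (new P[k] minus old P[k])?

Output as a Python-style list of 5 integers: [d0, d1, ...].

Answer: [-3, -3, -3, -3, -3]

Derivation:
Element change: A[0] 16 -> 13, delta = -3
For k < 0: P[k] unchanged, delta_P[k] = 0
For k >= 0: P[k] shifts by exactly -3
Delta array: [-3, -3, -3, -3, -3]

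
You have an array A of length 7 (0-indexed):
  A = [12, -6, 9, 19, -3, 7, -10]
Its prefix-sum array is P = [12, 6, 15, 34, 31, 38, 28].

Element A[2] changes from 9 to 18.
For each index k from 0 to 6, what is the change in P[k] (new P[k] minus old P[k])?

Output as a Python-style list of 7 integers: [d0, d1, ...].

Element change: A[2] 9 -> 18, delta = 9
For k < 2: P[k] unchanged, delta_P[k] = 0
For k >= 2: P[k] shifts by exactly 9
Delta array: [0, 0, 9, 9, 9, 9, 9]

Answer: [0, 0, 9, 9, 9, 9, 9]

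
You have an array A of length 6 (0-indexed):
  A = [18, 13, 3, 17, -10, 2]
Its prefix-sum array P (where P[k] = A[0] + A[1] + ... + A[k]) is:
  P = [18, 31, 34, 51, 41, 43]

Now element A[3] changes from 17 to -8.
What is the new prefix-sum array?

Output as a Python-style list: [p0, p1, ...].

Answer: [18, 31, 34, 26, 16, 18]

Derivation:
Change: A[3] 17 -> -8, delta = -25
P[k] for k < 3: unchanged (A[3] not included)
P[k] for k >= 3: shift by delta = -25
  P[0] = 18 + 0 = 18
  P[1] = 31 + 0 = 31
  P[2] = 34 + 0 = 34
  P[3] = 51 + -25 = 26
  P[4] = 41 + -25 = 16
  P[5] = 43 + -25 = 18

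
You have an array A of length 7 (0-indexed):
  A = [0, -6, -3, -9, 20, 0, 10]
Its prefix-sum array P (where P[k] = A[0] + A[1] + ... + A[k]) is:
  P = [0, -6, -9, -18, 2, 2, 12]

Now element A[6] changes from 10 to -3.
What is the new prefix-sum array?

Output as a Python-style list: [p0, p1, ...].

Change: A[6] 10 -> -3, delta = -13
P[k] for k < 6: unchanged (A[6] not included)
P[k] for k >= 6: shift by delta = -13
  P[0] = 0 + 0 = 0
  P[1] = -6 + 0 = -6
  P[2] = -9 + 0 = -9
  P[3] = -18 + 0 = -18
  P[4] = 2 + 0 = 2
  P[5] = 2 + 0 = 2
  P[6] = 12 + -13 = -1

Answer: [0, -6, -9, -18, 2, 2, -1]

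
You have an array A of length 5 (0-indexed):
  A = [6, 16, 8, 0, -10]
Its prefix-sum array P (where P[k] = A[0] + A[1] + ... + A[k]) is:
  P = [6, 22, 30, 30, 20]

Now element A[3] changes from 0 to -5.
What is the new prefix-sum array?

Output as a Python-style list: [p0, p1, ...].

Change: A[3] 0 -> -5, delta = -5
P[k] for k < 3: unchanged (A[3] not included)
P[k] for k >= 3: shift by delta = -5
  P[0] = 6 + 0 = 6
  P[1] = 22 + 0 = 22
  P[2] = 30 + 0 = 30
  P[3] = 30 + -5 = 25
  P[4] = 20 + -5 = 15

Answer: [6, 22, 30, 25, 15]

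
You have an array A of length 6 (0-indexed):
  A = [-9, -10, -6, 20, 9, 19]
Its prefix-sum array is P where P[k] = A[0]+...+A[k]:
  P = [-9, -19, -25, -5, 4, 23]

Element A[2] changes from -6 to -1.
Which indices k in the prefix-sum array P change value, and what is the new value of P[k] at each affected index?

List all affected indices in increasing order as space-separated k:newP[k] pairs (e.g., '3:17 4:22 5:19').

P[k] = A[0] + ... + A[k]
P[k] includes A[2] iff k >= 2
Affected indices: 2, 3, ..., 5; delta = 5
  P[2]: -25 + 5 = -20
  P[3]: -5 + 5 = 0
  P[4]: 4 + 5 = 9
  P[5]: 23 + 5 = 28

Answer: 2:-20 3:0 4:9 5:28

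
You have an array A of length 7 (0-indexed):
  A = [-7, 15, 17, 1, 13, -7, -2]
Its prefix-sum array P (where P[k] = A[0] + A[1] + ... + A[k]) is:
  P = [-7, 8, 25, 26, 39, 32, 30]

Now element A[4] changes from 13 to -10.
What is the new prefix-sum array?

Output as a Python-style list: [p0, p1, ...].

Answer: [-7, 8, 25, 26, 16, 9, 7]

Derivation:
Change: A[4] 13 -> -10, delta = -23
P[k] for k < 4: unchanged (A[4] not included)
P[k] for k >= 4: shift by delta = -23
  P[0] = -7 + 0 = -7
  P[1] = 8 + 0 = 8
  P[2] = 25 + 0 = 25
  P[3] = 26 + 0 = 26
  P[4] = 39 + -23 = 16
  P[5] = 32 + -23 = 9
  P[6] = 30 + -23 = 7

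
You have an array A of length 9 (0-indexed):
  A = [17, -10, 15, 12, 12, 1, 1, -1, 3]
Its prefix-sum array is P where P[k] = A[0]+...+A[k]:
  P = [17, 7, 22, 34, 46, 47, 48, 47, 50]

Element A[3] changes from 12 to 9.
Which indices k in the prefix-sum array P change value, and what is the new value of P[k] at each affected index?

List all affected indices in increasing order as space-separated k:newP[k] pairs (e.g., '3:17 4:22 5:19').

P[k] = A[0] + ... + A[k]
P[k] includes A[3] iff k >= 3
Affected indices: 3, 4, ..., 8; delta = -3
  P[3]: 34 + -3 = 31
  P[4]: 46 + -3 = 43
  P[5]: 47 + -3 = 44
  P[6]: 48 + -3 = 45
  P[7]: 47 + -3 = 44
  P[8]: 50 + -3 = 47

Answer: 3:31 4:43 5:44 6:45 7:44 8:47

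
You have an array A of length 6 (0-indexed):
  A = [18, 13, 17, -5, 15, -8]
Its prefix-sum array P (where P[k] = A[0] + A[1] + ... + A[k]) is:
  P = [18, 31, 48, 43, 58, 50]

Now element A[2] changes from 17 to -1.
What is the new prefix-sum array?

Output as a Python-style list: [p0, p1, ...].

Change: A[2] 17 -> -1, delta = -18
P[k] for k < 2: unchanged (A[2] not included)
P[k] for k >= 2: shift by delta = -18
  P[0] = 18 + 0 = 18
  P[1] = 31 + 0 = 31
  P[2] = 48 + -18 = 30
  P[3] = 43 + -18 = 25
  P[4] = 58 + -18 = 40
  P[5] = 50 + -18 = 32

Answer: [18, 31, 30, 25, 40, 32]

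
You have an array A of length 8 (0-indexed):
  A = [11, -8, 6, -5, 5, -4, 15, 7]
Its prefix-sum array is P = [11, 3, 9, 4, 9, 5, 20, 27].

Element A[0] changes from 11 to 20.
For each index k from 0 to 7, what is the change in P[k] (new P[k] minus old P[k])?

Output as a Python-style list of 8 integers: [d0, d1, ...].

Element change: A[0] 11 -> 20, delta = 9
For k < 0: P[k] unchanged, delta_P[k] = 0
For k >= 0: P[k] shifts by exactly 9
Delta array: [9, 9, 9, 9, 9, 9, 9, 9]

Answer: [9, 9, 9, 9, 9, 9, 9, 9]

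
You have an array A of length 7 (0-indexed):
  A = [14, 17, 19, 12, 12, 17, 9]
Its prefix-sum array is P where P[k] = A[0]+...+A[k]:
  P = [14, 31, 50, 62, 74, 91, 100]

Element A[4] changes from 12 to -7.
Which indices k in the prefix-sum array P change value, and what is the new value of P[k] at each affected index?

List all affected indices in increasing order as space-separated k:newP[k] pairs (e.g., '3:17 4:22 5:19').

Answer: 4:55 5:72 6:81

Derivation:
P[k] = A[0] + ... + A[k]
P[k] includes A[4] iff k >= 4
Affected indices: 4, 5, ..., 6; delta = -19
  P[4]: 74 + -19 = 55
  P[5]: 91 + -19 = 72
  P[6]: 100 + -19 = 81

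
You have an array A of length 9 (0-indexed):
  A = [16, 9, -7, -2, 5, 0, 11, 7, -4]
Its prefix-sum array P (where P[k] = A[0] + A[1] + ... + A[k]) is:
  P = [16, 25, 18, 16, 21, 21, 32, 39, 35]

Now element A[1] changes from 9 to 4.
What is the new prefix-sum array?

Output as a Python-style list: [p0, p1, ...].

Answer: [16, 20, 13, 11, 16, 16, 27, 34, 30]

Derivation:
Change: A[1] 9 -> 4, delta = -5
P[k] for k < 1: unchanged (A[1] not included)
P[k] for k >= 1: shift by delta = -5
  P[0] = 16 + 0 = 16
  P[1] = 25 + -5 = 20
  P[2] = 18 + -5 = 13
  P[3] = 16 + -5 = 11
  P[4] = 21 + -5 = 16
  P[5] = 21 + -5 = 16
  P[6] = 32 + -5 = 27
  P[7] = 39 + -5 = 34
  P[8] = 35 + -5 = 30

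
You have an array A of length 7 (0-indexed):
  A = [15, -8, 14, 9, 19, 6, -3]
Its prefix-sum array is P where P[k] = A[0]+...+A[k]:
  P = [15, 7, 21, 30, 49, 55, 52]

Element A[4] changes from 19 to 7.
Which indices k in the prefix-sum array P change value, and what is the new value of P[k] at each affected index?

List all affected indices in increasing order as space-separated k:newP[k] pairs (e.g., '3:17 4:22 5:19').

P[k] = A[0] + ... + A[k]
P[k] includes A[4] iff k >= 4
Affected indices: 4, 5, ..., 6; delta = -12
  P[4]: 49 + -12 = 37
  P[5]: 55 + -12 = 43
  P[6]: 52 + -12 = 40

Answer: 4:37 5:43 6:40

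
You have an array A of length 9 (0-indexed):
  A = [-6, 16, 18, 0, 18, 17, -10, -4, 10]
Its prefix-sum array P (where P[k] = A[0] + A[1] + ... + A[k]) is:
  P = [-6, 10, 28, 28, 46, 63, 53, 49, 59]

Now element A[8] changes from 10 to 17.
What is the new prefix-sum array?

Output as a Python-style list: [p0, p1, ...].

Answer: [-6, 10, 28, 28, 46, 63, 53, 49, 66]

Derivation:
Change: A[8] 10 -> 17, delta = 7
P[k] for k < 8: unchanged (A[8] not included)
P[k] for k >= 8: shift by delta = 7
  P[0] = -6 + 0 = -6
  P[1] = 10 + 0 = 10
  P[2] = 28 + 0 = 28
  P[3] = 28 + 0 = 28
  P[4] = 46 + 0 = 46
  P[5] = 63 + 0 = 63
  P[6] = 53 + 0 = 53
  P[7] = 49 + 0 = 49
  P[8] = 59 + 7 = 66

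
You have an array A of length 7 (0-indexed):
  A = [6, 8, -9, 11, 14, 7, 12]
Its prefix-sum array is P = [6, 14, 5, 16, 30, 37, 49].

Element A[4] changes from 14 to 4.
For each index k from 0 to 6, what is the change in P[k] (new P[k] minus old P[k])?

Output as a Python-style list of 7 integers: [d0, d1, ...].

Element change: A[4] 14 -> 4, delta = -10
For k < 4: P[k] unchanged, delta_P[k] = 0
For k >= 4: P[k] shifts by exactly -10
Delta array: [0, 0, 0, 0, -10, -10, -10]

Answer: [0, 0, 0, 0, -10, -10, -10]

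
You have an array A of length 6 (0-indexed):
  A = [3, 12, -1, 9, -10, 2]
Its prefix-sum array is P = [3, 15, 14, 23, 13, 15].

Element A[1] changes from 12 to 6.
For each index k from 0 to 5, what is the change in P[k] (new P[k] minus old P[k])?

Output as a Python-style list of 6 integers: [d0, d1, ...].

Element change: A[1] 12 -> 6, delta = -6
For k < 1: P[k] unchanged, delta_P[k] = 0
For k >= 1: P[k] shifts by exactly -6
Delta array: [0, -6, -6, -6, -6, -6]

Answer: [0, -6, -6, -6, -6, -6]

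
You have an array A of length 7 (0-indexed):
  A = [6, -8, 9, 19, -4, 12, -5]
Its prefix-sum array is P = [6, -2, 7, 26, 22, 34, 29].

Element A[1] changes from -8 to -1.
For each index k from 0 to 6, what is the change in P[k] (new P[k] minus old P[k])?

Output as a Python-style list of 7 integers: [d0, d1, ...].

Element change: A[1] -8 -> -1, delta = 7
For k < 1: P[k] unchanged, delta_P[k] = 0
For k >= 1: P[k] shifts by exactly 7
Delta array: [0, 7, 7, 7, 7, 7, 7]

Answer: [0, 7, 7, 7, 7, 7, 7]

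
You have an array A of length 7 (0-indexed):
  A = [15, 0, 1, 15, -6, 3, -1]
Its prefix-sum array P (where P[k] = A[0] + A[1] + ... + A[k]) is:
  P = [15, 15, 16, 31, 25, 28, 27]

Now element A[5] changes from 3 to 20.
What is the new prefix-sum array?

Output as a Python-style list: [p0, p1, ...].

Answer: [15, 15, 16, 31, 25, 45, 44]

Derivation:
Change: A[5] 3 -> 20, delta = 17
P[k] for k < 5: unchanged (A[5] not included)
P[k] for k >= 5: shift by delta = 17
  P[0] = 15 + 0 = 15
  P[1] = 15 + 0 = 15
  P[2] = 16 + 0 = 16
  P[3] = 31 + 0 = 31
  P[4] = 25 + 0 = 25
  P[5] = 28 + 17 = 45
  P[6] = 27 + 17 = 44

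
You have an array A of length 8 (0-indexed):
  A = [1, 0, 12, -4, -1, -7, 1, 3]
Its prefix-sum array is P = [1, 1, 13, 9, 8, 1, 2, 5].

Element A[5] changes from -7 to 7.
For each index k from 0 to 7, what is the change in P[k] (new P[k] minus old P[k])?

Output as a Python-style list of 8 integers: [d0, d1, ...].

Answer: [0, 0, 0, 0, 0, 14, 14, 14]

Derivation:
Element change: A[5] -7 -> 7, delta = 14
For k < 5: P[k] unchanged, delta_P[k] = 0
For k >= 5: P[k] shifts by exactly 14
Delta array: [0, 0, 0, 0, 0, 14, 14, 14]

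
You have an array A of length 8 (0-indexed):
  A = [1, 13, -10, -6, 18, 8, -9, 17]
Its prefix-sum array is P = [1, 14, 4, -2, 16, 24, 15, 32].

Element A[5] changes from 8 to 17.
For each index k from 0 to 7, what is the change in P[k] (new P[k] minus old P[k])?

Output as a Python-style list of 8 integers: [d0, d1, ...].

Element change: A[5] 8 -> 17, delta = 9
For k < 5: P[k] unchanged, delta_P[k] = 0
For k >= 5: P[k] shifts by exactly 9
Delta array: [0, 0, 0, 0, 0, 9, 9, 9]

Answer: [0, 0, 0, 0, 0, 9, 9, 9]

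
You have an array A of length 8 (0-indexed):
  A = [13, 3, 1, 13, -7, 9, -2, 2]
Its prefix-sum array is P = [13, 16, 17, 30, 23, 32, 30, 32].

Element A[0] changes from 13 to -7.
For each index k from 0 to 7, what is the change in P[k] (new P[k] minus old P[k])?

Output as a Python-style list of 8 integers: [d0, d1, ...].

Element change: A[0] 13 -> -7, delta = -20
For k < 0: P[k] unchanged, delta_P[k] = 0
For k >= 0: P[k] shifts by exactly -20
Delta array: [-20, -20, -20, -20, -20, -20, -20, -20]

Answer: [-20, -20, -20, -20, -20, -20, -20, -20]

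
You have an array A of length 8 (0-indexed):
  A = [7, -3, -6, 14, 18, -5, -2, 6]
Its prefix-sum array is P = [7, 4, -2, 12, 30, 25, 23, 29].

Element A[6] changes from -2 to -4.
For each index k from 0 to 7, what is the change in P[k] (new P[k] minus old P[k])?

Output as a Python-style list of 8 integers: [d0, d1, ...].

Answer: [0, 0, 0, 0, 0, 0, -2, -2]

Derivation:
Element change: A[6] -2 -> -4, delta = -2
For k < 6: P[k] unchanged, delta_P[k] = 0
For k >= 6: P[k] shifts by exactly -2
Delta array: [0, 0, 0, 0, 0, 0, -2, -2]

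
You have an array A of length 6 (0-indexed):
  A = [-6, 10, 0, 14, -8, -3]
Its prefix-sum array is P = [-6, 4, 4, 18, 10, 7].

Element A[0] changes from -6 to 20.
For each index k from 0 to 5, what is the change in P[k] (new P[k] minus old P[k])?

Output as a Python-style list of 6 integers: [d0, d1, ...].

Element change: A[0] -6 -> 20, delta = 26
For k < 0: P[k] unchanged, delta_P[k] = 0
For k >= 0: P[k] shifts by exactly 26
Delta array: [26, 26, 26, 26, 26, 26]

Answer: [26, 26, 26, 26, 26, 26]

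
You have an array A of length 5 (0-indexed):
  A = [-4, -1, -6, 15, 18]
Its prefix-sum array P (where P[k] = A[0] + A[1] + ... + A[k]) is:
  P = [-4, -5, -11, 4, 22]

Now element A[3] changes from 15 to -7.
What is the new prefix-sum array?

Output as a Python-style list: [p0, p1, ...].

Change: A[3] 15 -> -7, delta = -22
P[k] for k < 3: unchanged (A[3] not included)
P[k] for k >= 3: shift by delta = -22
  P[0] = -4 + 0 = -4
  P[1] = -5 + 0 = -5
  P[2] = -11 + 0 = -11
  P[3] = 4 + -22 = -18
  P[4] = 22 + -22 = 0

Answer: [-4, -5, -11, -18, 0]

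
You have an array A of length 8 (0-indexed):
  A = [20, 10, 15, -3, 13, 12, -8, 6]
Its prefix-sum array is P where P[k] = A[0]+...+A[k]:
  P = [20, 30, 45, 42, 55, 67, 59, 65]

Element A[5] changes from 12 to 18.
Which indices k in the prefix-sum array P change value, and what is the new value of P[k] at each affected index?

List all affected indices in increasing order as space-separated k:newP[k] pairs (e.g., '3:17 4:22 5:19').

Answer: 5:73 6:65 7:71

Derivation:
P[k] = A[0] + ... + A[k]
P[k] includes A[5] iff k >= 5
Affected indices: 5, 6, ..., 7; delta = 6
  P[5]: 67 + 6 = 73
  P[6]: 59 + 6 = 65
  P[7]: 65 + 6 = 71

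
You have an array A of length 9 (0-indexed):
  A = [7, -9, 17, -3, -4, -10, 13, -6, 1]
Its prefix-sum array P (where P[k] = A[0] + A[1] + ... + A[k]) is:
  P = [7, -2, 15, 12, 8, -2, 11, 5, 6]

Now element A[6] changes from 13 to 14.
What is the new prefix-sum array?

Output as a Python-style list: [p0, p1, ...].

Change: A[6] 13 -> 14, delta = 1
P[k] for k < 6: unchanged (A[6] not included)
P[k] for k >= 6: shift by delta = 1
  P[0] = 7 + 0 = 7
  P[1] = -2 + 0 = -2
  P[2] = 15 + 0 = 15
  P[3] = 12 + 0 = 12
  P[4] = 8 + 0 = 8
  P[5] = -2 + 0 = -2
  P[6] = 11 + 1 = 12
  P[7] = 5 + 1 = 6
  P[8] = 6 + 1 = 7

Answer: [7, -2, 15, 12, 8, -2, 12, 6, 7]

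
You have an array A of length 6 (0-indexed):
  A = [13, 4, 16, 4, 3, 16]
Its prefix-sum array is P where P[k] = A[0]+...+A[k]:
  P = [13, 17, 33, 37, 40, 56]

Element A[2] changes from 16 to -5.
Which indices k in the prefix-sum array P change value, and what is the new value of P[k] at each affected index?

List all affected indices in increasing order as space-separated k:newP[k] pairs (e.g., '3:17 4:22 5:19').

P[k] = A[0] + ... + A[k]
P[k] includes A[2] iff k >= 2
Affected indices: 2, 3, ..., 5; delta = -21
  P[2]: 33 + -21 = 12
  P[3]: 37 + -21 = 16
  P[4]: 40 + -21 = 19
  P[5]: 56 + -21 = 35

Answer: 2:12 3:16 4:19 5:35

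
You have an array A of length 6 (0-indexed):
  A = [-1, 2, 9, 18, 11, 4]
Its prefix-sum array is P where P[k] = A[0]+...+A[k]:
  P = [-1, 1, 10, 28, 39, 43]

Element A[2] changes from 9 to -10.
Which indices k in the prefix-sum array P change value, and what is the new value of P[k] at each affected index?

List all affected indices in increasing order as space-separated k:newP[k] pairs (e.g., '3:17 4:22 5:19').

Answer: 2:-9 3:9 4:20 5:24

Derivation:
P[k] = A[0] + ... + A[k]
P[k] includes A[2] iff k >= 2
Affected indices: 2, 3, ..., 5; delta = -19
  P[2]: 10 + -19 = -9
  P[3]: 28 + -19 = 9
  P[4]: 39 + -19 = 20
  P[5]: 43 + -19 = 24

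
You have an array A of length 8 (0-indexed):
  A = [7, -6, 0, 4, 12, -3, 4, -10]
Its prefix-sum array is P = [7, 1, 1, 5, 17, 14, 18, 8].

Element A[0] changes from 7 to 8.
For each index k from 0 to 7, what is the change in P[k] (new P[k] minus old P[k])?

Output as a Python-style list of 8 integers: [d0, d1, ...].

Element change: A[0] 7 -> 8, delta = 1
For k < 0: P[k] unchanged, delta_P[k] = 0
For k >= 0: P[k] shifts by exactly 1
Delta array: [1, 1, 1, 1, 1, 1, 1, 1]

Answer: [1, 1, 1, 1, 1, 1, 1, 1]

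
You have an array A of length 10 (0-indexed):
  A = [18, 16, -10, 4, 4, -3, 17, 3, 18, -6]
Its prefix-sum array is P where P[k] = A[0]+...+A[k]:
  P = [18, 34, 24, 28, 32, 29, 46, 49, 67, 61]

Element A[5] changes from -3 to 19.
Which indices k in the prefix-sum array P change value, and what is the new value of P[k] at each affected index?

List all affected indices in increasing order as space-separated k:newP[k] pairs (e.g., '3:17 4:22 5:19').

Answer: 5:51 6:68 7:71 8:89 9:83

Derivation:
P[k] = A[0] + ... + A[k]
P[k] includes A[5] iff k >= 5
Affected indices: 5, 6, ..., 9; delta = 22
  P[5]: 29 + 22 = 51
  P[6]: 46 + 22 = 68
  P[7]: 49 + 22 = 71
  P[8]: 67 + 22 = 89
  P[9]: 61 + 22 = 83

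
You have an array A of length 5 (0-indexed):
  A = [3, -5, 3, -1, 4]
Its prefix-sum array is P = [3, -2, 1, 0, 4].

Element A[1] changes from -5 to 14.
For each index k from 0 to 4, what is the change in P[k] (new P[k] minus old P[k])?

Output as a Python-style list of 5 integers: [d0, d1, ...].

Element change: A[1] -5 -> 14, delta = 19
For k < 1: P[k] unchanged, delta_P[k] = 0
For k >= 1: P[k] shifts by exactly 19
Delta array: [0, 19, 19, 19, 19]

Answer: [0, 19, 19, 19, 19]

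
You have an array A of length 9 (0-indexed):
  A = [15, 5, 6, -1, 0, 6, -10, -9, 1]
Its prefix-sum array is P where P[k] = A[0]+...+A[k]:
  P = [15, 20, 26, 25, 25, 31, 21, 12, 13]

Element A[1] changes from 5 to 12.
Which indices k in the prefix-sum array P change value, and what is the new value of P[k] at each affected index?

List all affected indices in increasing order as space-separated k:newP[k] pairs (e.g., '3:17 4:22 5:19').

P[k] = A[0] + ... + A[k]
P[k] includes A[1] iff k >= 1
Affected indices: 1, 2, ..., 8; delta = 7
  P[1]: 20 + 7 = 27
  P[2]: 26 + 7 = 33
  P[3]: 25 + 7 = 32
  P[4]: 25 + 7 = 32
  P[5]: 31 + 7 = 38
  P[6]: 21 + 7 = 28
  P[7]: 12 + 7 = 19
  P[8]: 13 + 7 = 20

Answer: 1:27 2:33 3:32 4:32 5:38 6:28 7:19 8:20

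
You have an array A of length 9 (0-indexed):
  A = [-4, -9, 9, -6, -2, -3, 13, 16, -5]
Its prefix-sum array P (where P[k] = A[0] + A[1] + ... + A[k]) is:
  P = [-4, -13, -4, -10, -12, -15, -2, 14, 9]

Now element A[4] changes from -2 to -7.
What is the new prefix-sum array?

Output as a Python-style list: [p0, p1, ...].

Change: A[4] -2 -> -7, delta = -5
P[k] for k < 4: unchanged (A[4] not included)
P[k] for k >= 4: shift by delta = -5
  P[0] = -4 + 0 = -4
  P[1] = -13 + 0 = -13
  P[2] = -4 + 0 = -4
  P[3] = -10 + 0 = -10
  P[4] = -12 + -5 = -17
  P[5] = -15 + -5 = -20
  P[6] = -2 + -5 = -7
  P[7] = 14 + -5 = 9
  P[8] = 9 + -5 = 4

Answer: [-4, -13, -4, -10, -17, -20, -7, 9, 4]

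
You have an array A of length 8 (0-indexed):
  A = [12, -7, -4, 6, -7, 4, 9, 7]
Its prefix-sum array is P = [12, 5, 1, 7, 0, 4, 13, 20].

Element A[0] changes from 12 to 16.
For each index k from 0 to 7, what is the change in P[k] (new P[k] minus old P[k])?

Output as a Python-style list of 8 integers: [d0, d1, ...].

Answer: [4, 4, 4, 4, 4, 4, 4, 4]

Derivation:
Element change: A[0] 12 -> 16, delta = 4
For k < 0: P[k] unchanged, delta_P[k] = 0
For k >= 0: P[k] shifts by exactly 4
Delta array: [4, 4, 4, 4, 4, 4, 4, 4]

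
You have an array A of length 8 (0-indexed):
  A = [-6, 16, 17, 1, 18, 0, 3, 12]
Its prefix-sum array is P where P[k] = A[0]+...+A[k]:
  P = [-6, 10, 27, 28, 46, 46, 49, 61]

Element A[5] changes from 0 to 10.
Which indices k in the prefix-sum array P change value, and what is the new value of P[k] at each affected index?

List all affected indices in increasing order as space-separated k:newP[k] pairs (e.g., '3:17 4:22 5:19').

P[k] = A[0] + ... + A[k]
P[k] includes A[5] iff k >= 5
Affected indices: 5, 6, ..., 7; delta = 10
  P[5]: 46 + 10 = 56
  P[6]: 49 + 10 = 59
  P[7]: 61 + 10 = 71

Answer: 5:56 6:59 7:71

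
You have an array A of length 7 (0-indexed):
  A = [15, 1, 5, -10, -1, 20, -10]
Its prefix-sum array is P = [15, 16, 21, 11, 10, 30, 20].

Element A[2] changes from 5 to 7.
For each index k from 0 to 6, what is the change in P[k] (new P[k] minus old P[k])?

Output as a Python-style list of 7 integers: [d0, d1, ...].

Answer: [0, 0, 2, 2, 2, 2, 2]

Derivation:
Element change: A[2] 5 -> 7, delta = 2
For k < 2: P[k] unchanged, delta_P[k] = 0
For k >= 2: P[k] shifts by exactly 2
Delta array: [0, 0, 2, 2, 2, 2, 2]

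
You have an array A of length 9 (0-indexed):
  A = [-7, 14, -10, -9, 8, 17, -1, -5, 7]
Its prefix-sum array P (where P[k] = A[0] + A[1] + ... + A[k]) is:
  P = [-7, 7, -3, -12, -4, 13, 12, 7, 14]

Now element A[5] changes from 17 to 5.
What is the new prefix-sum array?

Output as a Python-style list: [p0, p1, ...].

Answer: [-7, 7, -3, -12, -4, 1, 0, -5, 2]

Derivation:
Change: A[5] 17 -> 5, delta = -12
P[k] for k < 5: unchanged (A[5] not included)
P[k] for k >= 5: shift by delta = -12
  P[0] = -7 + 0 = -7
  P[1] = 7 + 0 = 7
  P[2] = -3 + 0 = -3
  P[3] = -12 + 0 = -12
  P[4] = -4 + 0 = -4
  P[5] = 13 + -12 = 1
  P[6] = 12 + -12 = 0
  P[7] = 7 + -12 = -5
  P[8] = 14 + -12 = 2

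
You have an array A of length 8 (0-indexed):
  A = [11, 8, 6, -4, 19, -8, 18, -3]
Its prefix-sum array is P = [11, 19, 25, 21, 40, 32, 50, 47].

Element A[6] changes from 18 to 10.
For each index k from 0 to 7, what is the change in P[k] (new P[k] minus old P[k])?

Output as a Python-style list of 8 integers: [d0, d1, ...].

Element change: A[6] 18 -> 10, delta = -8
For k < 6: P[k] unchanged, delta_P[k] = 0
For k >= 6: P[k] shifts by exactly -8
Delta array: [0, 0, 0, 0, 0, 0, -8, -8]

Answer: [0, 0, 0, 0, 0, 0, -8, -8]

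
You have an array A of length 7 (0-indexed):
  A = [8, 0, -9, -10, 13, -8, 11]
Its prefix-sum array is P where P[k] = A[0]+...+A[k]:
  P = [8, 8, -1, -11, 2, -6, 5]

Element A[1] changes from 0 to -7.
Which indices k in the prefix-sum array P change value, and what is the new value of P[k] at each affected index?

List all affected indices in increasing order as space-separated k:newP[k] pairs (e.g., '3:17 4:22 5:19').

Answer: 1:1 2:-8 3:-18 4:-5 5:-13 6:-2

Derivation:
P[k] = A[0] + ... + A[k]
P[k] includes A[1] iff k >= 1
Affected indices: 1, 2, ..., 6; delta = -7
  P[1]: 8 + -7 = 1
  P[2]: -1 + -7 = -8
  P[3]: -11 + -7 = -18
  P[4]: 2 + -7 = -5
  P[5]: -6 + -7 = -13
  P[6]: 5 + -7 = -2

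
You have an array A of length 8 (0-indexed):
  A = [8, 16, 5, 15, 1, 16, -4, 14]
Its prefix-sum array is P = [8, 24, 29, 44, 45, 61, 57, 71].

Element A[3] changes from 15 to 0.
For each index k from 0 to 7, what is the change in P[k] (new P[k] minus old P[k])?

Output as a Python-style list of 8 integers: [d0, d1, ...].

Element change: A[3] 15 -> 0, delta = -15
For k < 3: P[k] unchanged, delta_P[k] = 0
For k >= 3: P[k] shifts by exactly -15
Delta array: [0, 0, 0, -15, -15, -15, -15, -15]

Answer: [0, 0, 0, -15, -15, -15, -15, -15]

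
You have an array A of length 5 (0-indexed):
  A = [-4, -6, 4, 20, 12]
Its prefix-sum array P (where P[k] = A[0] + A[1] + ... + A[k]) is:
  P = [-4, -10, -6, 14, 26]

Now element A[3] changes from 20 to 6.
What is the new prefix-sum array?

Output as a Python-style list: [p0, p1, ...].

Change: A[3] 20 -> 6, delta = -14
P[k] for k < 3: unchanged (A[3] not included)
P[k] for k >= 3: shift by delta = -14
  P[0] = -4 + 0 = -4
  P[1] = -10 + 0 = -10
  P[2] = -6 + 0 = -6
  P[3] = 14 + -14 = 0
  P[4] = 26 + -14 = 12

Answer: [-4, -10, -6, 0, 12]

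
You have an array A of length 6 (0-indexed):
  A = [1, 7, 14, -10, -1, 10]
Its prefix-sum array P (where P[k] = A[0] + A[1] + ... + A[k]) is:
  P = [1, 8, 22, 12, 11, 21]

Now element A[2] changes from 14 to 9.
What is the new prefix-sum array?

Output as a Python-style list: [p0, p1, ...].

Change: A[2] 14 -> 9, delta = -5
P[k] for k < 2: unchanged (A[2] not included)
P[k] for k >= 2: shift by delta = -5
  P[0] = 1 + 0 = 1
  P[1] = 8 + 0 = 8
  P[2] = 22 + -5 = 17
  P[3] = 12 + -5 = 7
  P[4] = 11 + -5 = 6
  P[5] = 21 + -5 = 16

Answer: [1, 8, 17, 7, 6, 16]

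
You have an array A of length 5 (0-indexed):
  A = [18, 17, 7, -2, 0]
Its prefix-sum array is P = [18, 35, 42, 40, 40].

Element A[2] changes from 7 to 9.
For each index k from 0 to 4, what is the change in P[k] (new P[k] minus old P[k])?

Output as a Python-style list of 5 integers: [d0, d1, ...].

Answer: [0, 0, 2, 2, 2]

Derivation:
Element change: A[2] 7 -> 9, delta = 2
For k < 2: P[k] unchanged, delta_P[k] = 0
For k >= 2: P[k] shifts by exactly 2
Delta array: [0, 0, 2, 2, 2]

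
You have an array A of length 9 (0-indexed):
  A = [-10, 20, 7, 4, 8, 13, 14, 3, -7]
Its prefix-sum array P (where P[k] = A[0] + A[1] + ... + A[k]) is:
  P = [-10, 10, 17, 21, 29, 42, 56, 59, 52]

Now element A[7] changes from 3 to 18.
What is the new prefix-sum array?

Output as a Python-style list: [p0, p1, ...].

Change: A[7] 3 -> 18, delta = 15
P[k] for k < 7: unchanged (A[7] not included)
P[k] for k >= 7: shift by delta = 15
  P[0] = -10 + 0 = -10
  P[1] = 10 + 0 = 10
  P[2] = 17 + 0 = 17
  P[3] = 21 + 0 = 21
  P[4] = 29 + 0 = 29
  P[5] = 42 + 0 = 42
  P[6] = 56 + 0 = 56
  P[7] = 59 + 15 = 74
  P[8] = 52 + 15 = 67

Answer: [-10, 10, 17, 21, 29, 42, 56, 74, 67]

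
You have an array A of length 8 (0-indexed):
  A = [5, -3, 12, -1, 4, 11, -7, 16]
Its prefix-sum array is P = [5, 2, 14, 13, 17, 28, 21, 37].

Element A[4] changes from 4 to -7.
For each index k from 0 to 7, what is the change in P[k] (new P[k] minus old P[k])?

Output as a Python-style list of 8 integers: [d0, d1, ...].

Answer: [0, 0, 0, 0, -11, -11, -11, -11]

Derivation:
Element change: A[4] 4 -> -7, delta = -11
For k < 4: P[k] unchanged, delta_P[k] = 0
For k >= 4: P[k] shifts by exactly -11
Delta array: [0, 0, 0, 0, -11, -11, -11, -11]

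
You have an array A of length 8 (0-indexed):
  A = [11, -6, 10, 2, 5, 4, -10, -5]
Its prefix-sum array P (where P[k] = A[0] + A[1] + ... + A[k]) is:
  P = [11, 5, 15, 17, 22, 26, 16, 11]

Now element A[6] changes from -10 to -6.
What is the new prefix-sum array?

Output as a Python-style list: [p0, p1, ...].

Change: A[6] -10 -> -6, delta = 4
P[k] for k < 6: unchanged (A[6] not included)
P[k] for k >= 6: shift by delta = 4
  P[0] = 11 + 0 = 11
  P[1] = 5 + 0 = 5
  P[2] = 15 + 0 = 15
  P[3] = 17 + 0 = 17
  P[4] = 22 + 0 = 22
  P[5] = 26 + 0 = 26
  P[6] = 16 + 4 = 20
  P[7] = 11 + 4 = 15

Answer: [11, 5, 15, 17, 22, 26, 20, 15]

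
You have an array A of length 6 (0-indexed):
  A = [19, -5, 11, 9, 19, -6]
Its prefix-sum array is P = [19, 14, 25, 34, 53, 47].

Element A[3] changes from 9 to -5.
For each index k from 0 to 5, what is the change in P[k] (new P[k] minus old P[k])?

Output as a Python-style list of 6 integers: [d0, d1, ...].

Element change: A[3] 9 -> -5, delta = -14
For k < 3: P[k] unchanged, delta_P[k] = 0
For k >= 3: P[k] shifts by exactly -14
Delta array: [0, 0, 0, -14, -14, -14]

Answer: [0, 0, 0, -14, -14, -14]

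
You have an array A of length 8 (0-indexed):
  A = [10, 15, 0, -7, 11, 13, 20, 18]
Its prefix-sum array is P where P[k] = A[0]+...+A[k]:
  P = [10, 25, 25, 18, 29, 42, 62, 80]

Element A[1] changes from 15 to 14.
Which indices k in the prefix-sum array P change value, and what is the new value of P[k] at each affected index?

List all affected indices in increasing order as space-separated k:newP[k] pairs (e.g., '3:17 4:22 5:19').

Answer: 1:24 2:24 3:17 4:28 5:41 6:61 7:79

Derivation:
P[k] = A[0] + ... + A[k]
P[k] includes A[1] iff k >= 1
Affected indices: 1, 2, ..., 7; delta = -1
  P[1]: 25 + -1 = 24
  P[2]: 25 + -1 = 24
  P[3]: 18 + -1 = 17
  P[4]: 29 + -1 = 28
  P[5]: 42 + -1 = 41
  P[6]: 62 + -1 = 61
  P[7]: 80 + -1 = 79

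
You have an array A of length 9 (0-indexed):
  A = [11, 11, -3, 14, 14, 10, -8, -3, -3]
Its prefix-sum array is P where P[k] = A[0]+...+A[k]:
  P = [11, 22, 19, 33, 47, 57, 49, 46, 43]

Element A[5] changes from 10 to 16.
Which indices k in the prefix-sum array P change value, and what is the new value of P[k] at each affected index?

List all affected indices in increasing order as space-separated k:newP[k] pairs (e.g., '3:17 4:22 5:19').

Answer: 5:63 6:55 7:52 8:49

Derivation:
P[k] = A[0] + ... + A[k]
P[k] includes A[5] iff k >= 5
Affected indices: 5, 6, ..., 8; delta = 6
  P[5]: 57 + 6 = 63
  P[6]: 49 + 6 = 55
  P[7]: 46 + 6 = 52
  P[8]: 43 + 6 = 49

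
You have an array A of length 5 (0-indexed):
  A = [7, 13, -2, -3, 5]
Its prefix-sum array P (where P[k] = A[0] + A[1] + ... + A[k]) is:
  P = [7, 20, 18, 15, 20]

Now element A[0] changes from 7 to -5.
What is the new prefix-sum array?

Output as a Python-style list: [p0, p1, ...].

Change: A[0] 7 -> -5, delta = -12
P[k] for k < 0: unchanged (A[0] not included)
P[k] for k >= 0: shift by delta = -12
  P[0] = 7 + -12 = -5
  P[1] = 20 + -12 = 8
  P[2] = 18 + -12 = 6
  P[3] = 15 + -12 = 3
  P[4] = 20 + -12 = 8

Answer: [-5, 8, 6, 3, 8]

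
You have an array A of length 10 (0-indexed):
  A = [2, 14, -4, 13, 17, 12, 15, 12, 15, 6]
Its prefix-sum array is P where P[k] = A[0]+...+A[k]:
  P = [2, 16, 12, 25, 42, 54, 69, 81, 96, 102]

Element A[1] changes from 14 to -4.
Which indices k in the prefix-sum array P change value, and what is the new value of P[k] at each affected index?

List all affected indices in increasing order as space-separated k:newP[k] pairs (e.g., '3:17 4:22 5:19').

P[k] = A[0] + ... + A[k]
P[k] includes A[1] iff k >= 1
Affected indices: 1, 2, ..., 9; delta = -18
  P[1]: 16 + -18 = -2
  P[2]: 12 + -18 = -6
  P[3]: 25 + -18 = 7
  P[4]: 42 + -18 = 24
  P[5]: 54 + -18 = 36
  P[6]: 69 + -18 = 51
  P[7]: 81 + -18 = 63
  P[8]: 96 + -18 = 78
  P[9]: 102 + -18 = 84

Answer: 1:-2 2:-6 3:7 4:24 5:36 6:51 7:63 8:78 9:84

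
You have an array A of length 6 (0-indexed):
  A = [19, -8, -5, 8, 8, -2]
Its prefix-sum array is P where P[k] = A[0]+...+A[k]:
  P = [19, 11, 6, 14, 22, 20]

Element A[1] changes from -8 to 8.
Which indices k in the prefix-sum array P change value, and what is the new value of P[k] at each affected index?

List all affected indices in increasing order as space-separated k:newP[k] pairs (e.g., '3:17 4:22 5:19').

P[k] = A[0] + ... + A[k]
P[k] includes A[1] iff k >= 1
Affected indices: 1, 2, ..., 5; delta = 16
  P[1]: 11 + 16 = 27
  P[2]: 6 + 16 = 22
  P[3]: 14 + 16 = 30
  P[4]: 22 + 16 = 38
  P[5]: 20 + 16 = 36

Answer: 1:27 2:22 3:30 4:38 5:36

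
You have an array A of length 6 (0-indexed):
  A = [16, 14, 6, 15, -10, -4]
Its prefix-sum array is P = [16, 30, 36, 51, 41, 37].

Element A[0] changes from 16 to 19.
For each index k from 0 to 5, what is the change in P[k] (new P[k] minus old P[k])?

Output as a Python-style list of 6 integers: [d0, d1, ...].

Element change: A[0] 16 -> 19, delta = 3
For k < 0: P[k] unchanged, delta_P[k] = 0
For k >= 0: P[k] shifts by exactly 3
Delta array: [3, 3, 3, 3, 3, 3]

Answer: [3, 3, 3, 3, 3, 3]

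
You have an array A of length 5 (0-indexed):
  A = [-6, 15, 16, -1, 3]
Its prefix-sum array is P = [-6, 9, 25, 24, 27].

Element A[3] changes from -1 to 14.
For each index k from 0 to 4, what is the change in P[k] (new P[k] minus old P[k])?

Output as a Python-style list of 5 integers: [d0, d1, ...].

Element change: A[3] -1 -> 14, delta = 15
For k < 3: P[k] unchanged, delta_P[k] = 0
For k >= 3: P[k] shifts by exactly 15
Delta array: [0, 0, 0, 15, 15]

Answer: [0, 0, 0, 15, 15]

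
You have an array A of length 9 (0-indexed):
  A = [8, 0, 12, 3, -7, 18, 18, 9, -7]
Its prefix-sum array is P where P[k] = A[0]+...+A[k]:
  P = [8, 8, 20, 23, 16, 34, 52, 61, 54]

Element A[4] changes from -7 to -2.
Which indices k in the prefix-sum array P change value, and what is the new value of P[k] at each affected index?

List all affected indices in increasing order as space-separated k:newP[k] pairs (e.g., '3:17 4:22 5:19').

Answer: 4:21 5:39 6:57 7:66 8:59

Derivation:
P[k] = A[0] + ... + A[k]
P[k] includes A[4] iff k >= 4
Affected indices: 4, 5, ..., 8; delta = 5
  P[4]: 16 + 5 = 21
  P[5]: 34 + 5 = 39
  P[6]: 52 + 5 = 57
  P[7]: 61 + 5 = 66
  P[8]: 54 + 5 = 59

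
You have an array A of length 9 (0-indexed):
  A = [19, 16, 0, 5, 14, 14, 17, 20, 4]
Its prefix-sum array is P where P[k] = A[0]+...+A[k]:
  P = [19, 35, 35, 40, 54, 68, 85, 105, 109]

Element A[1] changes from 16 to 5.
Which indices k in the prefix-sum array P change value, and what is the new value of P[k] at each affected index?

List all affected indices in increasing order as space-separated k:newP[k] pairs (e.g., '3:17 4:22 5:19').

P[k] = A[0] + ... + A[k]
P[k] includes A[1] iff k >= 1
Affected indices: 1, 2, ..., 8; delta = -11
  P[1]: 35 + -11 = 24
  P[2]: 35 + -11 = 24
  P[3]: 40 + -11 = 29
  P[4]: 54 + -11 = 43
  P[5]: 68 + -11 = 57
  P[6]: 85 + -11 = 74
  P[7]: 105 + -11 = 94
  P[8]: 109 + -11 = 98

Answer: 1:24 2:24 3:29 4:43 5:57 6:74 7:94 8:98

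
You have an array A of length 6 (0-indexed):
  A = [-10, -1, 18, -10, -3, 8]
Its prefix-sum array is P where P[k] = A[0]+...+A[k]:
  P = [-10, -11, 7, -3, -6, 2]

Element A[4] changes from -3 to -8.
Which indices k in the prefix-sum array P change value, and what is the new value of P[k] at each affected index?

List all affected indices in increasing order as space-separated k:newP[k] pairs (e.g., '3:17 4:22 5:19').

Answer: 4:-11 5:-3

Derivation:
P[k] = A[0] + ... + A[k]
P[k] includes A[4] iff k >= 4
Affected indices: 4, 5, ..., 5; delta = -5
  P[4]: -6 + -5 = -11
  P[5]: 2 + -5 = -3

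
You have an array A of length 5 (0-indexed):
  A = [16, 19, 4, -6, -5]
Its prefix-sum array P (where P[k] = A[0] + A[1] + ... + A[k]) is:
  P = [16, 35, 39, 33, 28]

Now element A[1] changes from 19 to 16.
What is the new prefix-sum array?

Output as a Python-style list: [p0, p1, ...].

Answer: [16, 32, 36, 30, 25]

Derivation:
Change: A[1] 19 -> 16, delta = -3
P[k] for k < 1: unchanged (A[1] not included)
P[k] for k >= 1: shift by delta = -3
  P[0] = 16 + 0 = 16
  P[1] = 35 + -3 = 32
  P[2] = 39 + -3 = 36
  P[3] = 33 + -3 = 30
  P[4] = 28 + -3 = 25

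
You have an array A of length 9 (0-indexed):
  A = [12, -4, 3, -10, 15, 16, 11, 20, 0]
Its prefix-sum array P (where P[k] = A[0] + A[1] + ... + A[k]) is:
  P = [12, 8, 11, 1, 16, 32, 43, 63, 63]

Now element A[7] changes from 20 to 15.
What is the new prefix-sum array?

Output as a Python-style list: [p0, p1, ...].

Answer: [12, 8, 11, 1, 16, 32, 43, 58, 58]

Derivation:
Change: A[7] 20 -> 15, delta = -5
P[k] for k < 7: unchanged (A[7] not included)
P[k] for k >= 7: shift by delta = -5
  P[0] = 12 + 0 = 12
  P[1] = 8 + 0 = 8
  P[2] = 11 + 0 = 11
  P[3] = 1 + 0 = 1
  P[4] = 16 + 0 = 16
  P[5] = 32 + 0 = 32
  P[6] = 43 + 0 = 43
  P[7] = 63 + -5 = 58
  P[8] = 63 + -5 = 58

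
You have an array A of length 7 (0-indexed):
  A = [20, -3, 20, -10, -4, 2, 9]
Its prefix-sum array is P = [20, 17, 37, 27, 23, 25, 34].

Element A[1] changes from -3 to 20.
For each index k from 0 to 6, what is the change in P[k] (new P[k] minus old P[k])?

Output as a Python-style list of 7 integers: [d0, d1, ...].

Element change: A[1] -3 -> 20, delta = 23
For k < 1: P[k] unchanged, delta_P[k] = 0
For k >= 1: P[k] shifts by exactly 23
Delta array: [0, 23, 23, 23, 23, 23, 23]

Answer: [0, 23, 23, 23, 23, 23, 23]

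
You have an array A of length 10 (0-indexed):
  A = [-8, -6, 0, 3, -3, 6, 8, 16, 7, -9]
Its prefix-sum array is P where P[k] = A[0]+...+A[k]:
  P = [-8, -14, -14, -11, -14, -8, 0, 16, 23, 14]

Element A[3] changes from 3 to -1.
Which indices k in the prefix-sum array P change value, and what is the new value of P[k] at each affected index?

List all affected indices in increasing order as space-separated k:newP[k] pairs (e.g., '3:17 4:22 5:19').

Answer: 3:-15 4:-18 5:-12 6:-4 7:12 8:19 9:10

Derivation:
P[k] = A[0] + ... + A[k]
P[k] includes A[3] iff k >= 3
Affected indices: 3, 4, ..., 9; delta = -4
  P[3]: -11 + -4 = -15
  P[4]: -14 + -4 = -18
  P[5]: -8 + -4 = -12
  P[6]: 0 + -4 = -4
  P[7]: 16 + -4 = 12
  P[8]: 23 + -4 = 19
  P[9]: 14 + -4 = 10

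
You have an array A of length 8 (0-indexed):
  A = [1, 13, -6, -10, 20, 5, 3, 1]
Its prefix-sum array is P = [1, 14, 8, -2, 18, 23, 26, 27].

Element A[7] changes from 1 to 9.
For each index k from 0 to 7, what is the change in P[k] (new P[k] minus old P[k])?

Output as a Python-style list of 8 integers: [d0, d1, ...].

Element change: A[7] 1 -> 9, delta = 8
For k < 7: P[k] unchanged, delta_P[k] = 0
For k >= 7: P[k] shifts by exactly 8
Delta array: [0, 0, 0, 0, 0, 0, 0, 8]

Answer: [0, 0, 0, 0, 0, 0, 0, 8]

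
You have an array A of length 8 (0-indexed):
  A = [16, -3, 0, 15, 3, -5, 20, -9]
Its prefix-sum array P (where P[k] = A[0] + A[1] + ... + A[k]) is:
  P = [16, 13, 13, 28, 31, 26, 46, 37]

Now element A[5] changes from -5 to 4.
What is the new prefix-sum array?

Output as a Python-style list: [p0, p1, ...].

Change: A[5] -5 -> 4, delta = 9
P[k] for k < 5: unchanged (A[5] not included)
P[k] for k >= 5: shift by delta = 9
  P[0] = 16 + 0 = 16
  P[1] = 13 + 0 = 13
  P[2] = 13 + 0 = 13
  P[3] = 28 + 0 = 28
  P[4] = 31 + 0 = 31
  P[5] = 26 + 9 = 35
  P[6] = 46 + 9 = 55
  P[7] = 37 + 9 = 46

Answer: [16, 13, 13, 28, 31, 35, 55, 46]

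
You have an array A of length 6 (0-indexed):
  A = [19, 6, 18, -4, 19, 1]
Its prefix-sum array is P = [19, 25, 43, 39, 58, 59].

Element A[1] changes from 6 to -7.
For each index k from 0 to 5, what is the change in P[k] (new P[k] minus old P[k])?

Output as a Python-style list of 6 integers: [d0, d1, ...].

Answer: [0, -13, -13, -13, -13, -13]

Derivation:
Element change: A[1] 6 -> -7, delta = -13
For k < 1: P[k] unchanged, delta_P[k] = 0
For k >= 1: P[k] shifts by exactly -13
Delta array: [0, -13, -13, -13, -13, -13]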